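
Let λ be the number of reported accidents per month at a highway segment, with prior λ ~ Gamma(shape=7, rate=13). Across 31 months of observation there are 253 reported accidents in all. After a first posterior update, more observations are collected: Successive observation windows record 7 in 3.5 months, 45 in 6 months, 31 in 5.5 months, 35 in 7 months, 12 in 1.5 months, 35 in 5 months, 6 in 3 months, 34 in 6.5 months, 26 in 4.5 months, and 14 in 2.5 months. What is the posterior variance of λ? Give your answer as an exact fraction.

Total count 253 over total exposure 31 months.
After the first batch: Gamma(7 + 253, 13 + 31) = Gamma(260, 44).
Total count: 7 + 45 + 31 + 35 + 12 + 35 + 6 + 34 + 26 + 14 = 245.
Total exposure: 3.5 + 6 + 5.5 + 7 + 1.5 + 5 + 3 + 6.5 + 4.5 + 2.5 = 45 months.
After the second batch: Gamma(260 + 245, 44 + 45) = Gamma(505, 89).
Posterior variance = α'/β'² = 505/7921.

505/7921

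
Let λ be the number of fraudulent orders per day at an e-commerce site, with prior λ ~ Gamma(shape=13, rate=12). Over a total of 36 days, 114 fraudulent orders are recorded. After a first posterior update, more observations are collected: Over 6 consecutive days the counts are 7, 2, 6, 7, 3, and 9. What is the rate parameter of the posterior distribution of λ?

54

Total count 114 over total exposure 36 days.
After the first batch: Gamma(13 + 114, 12 + 36) = Gamma(127, 48).
Total count: 7 + 2 + 6 + 7 + 3 + 9 = 34.
Total exposure: 6 days.
After the second batch: Gamma(127 + 34, 48 + 6) = Gamma(161, 54).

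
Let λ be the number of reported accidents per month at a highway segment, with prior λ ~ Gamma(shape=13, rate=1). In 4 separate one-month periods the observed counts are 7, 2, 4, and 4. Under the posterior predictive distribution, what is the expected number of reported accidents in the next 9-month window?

54

Total count: 7 + 2 + 4 + 4 = 17.
Total exposure: 4 months.
Gamma(α, β) with Poisson data over total exposure Σt gives posterior Gamma(α+Σx, β+Σt) = Gamma(30, 5).
Predictive mean over a 9-month window = T·E[λ|data] = 9·30/5 = 54.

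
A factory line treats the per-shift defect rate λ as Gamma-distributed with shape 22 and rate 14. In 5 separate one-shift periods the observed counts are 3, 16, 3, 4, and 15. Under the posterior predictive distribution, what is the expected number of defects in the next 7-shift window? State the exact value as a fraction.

Total count: 3 + 16 + 3 + 4 + 15 = 41.
Total exposure: 5 shifts.
By Gamma–Poisson conjugacy, the posterior is Gamma(α + Σx, β + Σt) = Gamma(22 + 41, 14 + 5) = Gamma(63, 19).
Predictive mean over a 7-shift window = T·E[λ|data] = 7·63/19 = 441/19.

441/19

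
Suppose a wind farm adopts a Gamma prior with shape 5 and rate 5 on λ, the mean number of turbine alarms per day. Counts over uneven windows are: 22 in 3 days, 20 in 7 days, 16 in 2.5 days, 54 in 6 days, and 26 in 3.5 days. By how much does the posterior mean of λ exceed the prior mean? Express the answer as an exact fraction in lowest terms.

Total count: 22 + 20 + 16 + 54 + 26 = 138.
Total exposure: 3 + 7 + 2.5 + 6 + 3.5 = 22 days.
Posterior: α' = 5 + 138 = 143, β' = 5 + 22 = 27.
Posterior mean = 143/27 = 143/27; prior mean = 5/5 = 1. Difference = 143/27 − 1 = 116/27.

116/27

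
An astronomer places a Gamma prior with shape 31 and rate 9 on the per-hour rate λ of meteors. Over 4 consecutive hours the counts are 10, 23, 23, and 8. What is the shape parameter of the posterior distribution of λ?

Total count: 10 + 23 + 23 + 8 = 64.
Total exposure: 4 hours.
Conjugate update: add total count to the shape and total exposure to the rate, giving Gamma(95, 13).

95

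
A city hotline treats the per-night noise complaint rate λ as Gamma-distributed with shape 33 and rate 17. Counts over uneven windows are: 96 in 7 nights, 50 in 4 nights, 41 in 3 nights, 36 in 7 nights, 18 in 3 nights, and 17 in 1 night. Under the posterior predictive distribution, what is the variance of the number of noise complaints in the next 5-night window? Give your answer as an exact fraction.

Total count: 96 + 50 + 41 + 36 + 18 + 17 = 258.
Total exposure: 7 + 4 + 3 + 7 + 3 + 1 = 25 nights.
Gamma(α, β) with Poisson data over total exposure Σt gives posterior Gamma(α+Σx, β+Σt) = Gamma(291, 42).
The posterior predictive for a window of length T is Negative Binomial with variance T·α'·(β'+T)/β'² = 5·291·47/1764 = 22795/588.

22795/588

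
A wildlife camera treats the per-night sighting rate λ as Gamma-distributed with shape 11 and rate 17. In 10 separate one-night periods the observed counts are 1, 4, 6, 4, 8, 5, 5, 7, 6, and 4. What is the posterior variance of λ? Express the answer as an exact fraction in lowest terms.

Total count: 1 + 4 + 6 + 4 + 8 + 5 + 5 + 7 + 6 + 4 = 50.
Total exposure: 10 nights.
Gamma(α, β) with Poisson data over total exposure Σt gives posterior Gamma(α+Σx, β+Σt) = Gamma(61, 27).
Posterior variance = α'/β'² = 61/729.

61/729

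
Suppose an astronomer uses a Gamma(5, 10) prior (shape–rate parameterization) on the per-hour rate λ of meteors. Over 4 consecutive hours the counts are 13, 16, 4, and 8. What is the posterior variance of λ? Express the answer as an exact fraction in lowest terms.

Total count: 13 + 16 + 4 + 8 = 41.
Total exposure: 4 hours.
The Gamma prior is conjugate for the Poisson rate, so λ | data ~ Gamma(5+41, 10+4) = Gamma(46, 14).
Posterior variance = α'/β'² = 46/196 = 23/98.

23/98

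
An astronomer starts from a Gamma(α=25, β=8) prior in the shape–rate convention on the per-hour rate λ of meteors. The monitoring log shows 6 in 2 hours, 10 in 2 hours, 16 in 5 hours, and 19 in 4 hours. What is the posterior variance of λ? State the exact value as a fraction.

76/441

Total count: 6 + 10 + 16 + 19 = 51.
Total exposure: 2 + 2 + 5 + 4 = 13 hours.
Gamma(α, β) with Poisson data over total exposure Σt gives posterior Gamma(α+Σx, β+Σt) = Gamma(76, 21).
Posterior variance = α'/β'² = 76/441.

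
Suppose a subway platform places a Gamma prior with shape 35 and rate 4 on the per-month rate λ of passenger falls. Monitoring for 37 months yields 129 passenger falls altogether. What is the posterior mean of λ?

4

Total count 129 over total exposure 37 months.
Conjugate update: add total count to the shape and total exposure to the rate, giving Gamma(164, 41).
Posterior mean = α'/β' = 164/41 = 4.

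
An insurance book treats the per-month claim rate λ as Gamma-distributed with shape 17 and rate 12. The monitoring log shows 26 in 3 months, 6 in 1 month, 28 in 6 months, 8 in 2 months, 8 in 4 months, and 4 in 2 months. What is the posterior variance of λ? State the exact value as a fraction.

97/900

Total count: 26 + 6 + 28 + 8 + 8 + 4 = 80.
Total exposure: 3 + 1 + 6 + 2 + 4 + 2 = 18 months.
Conjugate update: add total count to the shape and total exposure to the rate, giving Gamma(97, 30).
Posterior variance = α'/β'² = 97/900.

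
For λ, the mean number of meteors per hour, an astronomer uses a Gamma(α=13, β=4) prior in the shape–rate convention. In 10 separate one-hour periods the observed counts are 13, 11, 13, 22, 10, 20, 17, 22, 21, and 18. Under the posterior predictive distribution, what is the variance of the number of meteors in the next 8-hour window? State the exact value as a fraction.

7920/49

Total count: 13 + 11 + 13 + 22 + 10 + 20 + 17 + 22 + 21 + 18 = 167.
Total exposure: 10 hours.
Conjugate update: add total count to the shape and total exposure to the rate, giving Gamma(180, 14).
The posterior predictive for a window of length T is Negative Binomial with variance T·α'·(β'+T)/β'² = 8·180·22/196 = 7920/49.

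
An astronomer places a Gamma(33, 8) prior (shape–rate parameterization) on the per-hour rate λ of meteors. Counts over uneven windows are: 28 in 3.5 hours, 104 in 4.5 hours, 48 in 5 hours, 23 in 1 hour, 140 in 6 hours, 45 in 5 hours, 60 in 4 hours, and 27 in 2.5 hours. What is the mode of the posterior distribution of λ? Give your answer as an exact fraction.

Total count: 28 + 104 + 48 + 23 + 140 + 45 + 60 + 27 = 475.
Total exposure: 3.5 + 4.5 + 5 + 1 + 6 + 5 + 4 + 2.5 = 31.5 hours.
By Gamma–Poisson conjugacy, the posterior is Gamma(α + Σx, β + Σt) = Gamma(33 + 475, 8 + 31.5) = Gamma(508, 79/2).
Posterior mode = (α'−1)/β' = 507/(79/2) = 1014/79.

1014/79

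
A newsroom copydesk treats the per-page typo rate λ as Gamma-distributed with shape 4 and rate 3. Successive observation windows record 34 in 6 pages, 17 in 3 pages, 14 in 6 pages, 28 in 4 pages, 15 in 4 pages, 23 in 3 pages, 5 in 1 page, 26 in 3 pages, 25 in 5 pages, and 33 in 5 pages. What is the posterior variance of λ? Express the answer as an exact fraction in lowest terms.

Total count: 34 + 17 + 14 + 28 + 15 + 23 + 5 + 26 + 25 + 33 = 220.
Total exposure: 6 + 3 + 6 + 4 + 4 + 3 + 1 + 3 + 5 + 5 = 40 pages.
Conjugate update: add total count to the shape and total exposure to the rate, giving Gamma(224, 43).
Posterior variance = α'/β'² = 224/1849.

224/1849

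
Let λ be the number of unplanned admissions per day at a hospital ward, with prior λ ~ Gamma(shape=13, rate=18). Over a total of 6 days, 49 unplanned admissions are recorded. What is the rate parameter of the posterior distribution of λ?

Total count 49 over total exposure 6 days.
Gamma(α, β) with Poisson data over total exposure Σt gives posterior Gamma(α+Σx, β+Σt) = Gamma(62, 24).

24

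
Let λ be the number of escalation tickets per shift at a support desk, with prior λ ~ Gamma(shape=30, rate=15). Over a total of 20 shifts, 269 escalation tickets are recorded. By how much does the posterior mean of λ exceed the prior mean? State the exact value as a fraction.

229/35

Total count 269 over total exposure 20 shifts.
Conjugate update: add total count to the shape and total exposure to the rate, giving Gamma(299, 35).
Posterior mean = 299/35 = 299/35; prior mean = 30/15 = 2. Difference = 299/35 − 2 = 229/35.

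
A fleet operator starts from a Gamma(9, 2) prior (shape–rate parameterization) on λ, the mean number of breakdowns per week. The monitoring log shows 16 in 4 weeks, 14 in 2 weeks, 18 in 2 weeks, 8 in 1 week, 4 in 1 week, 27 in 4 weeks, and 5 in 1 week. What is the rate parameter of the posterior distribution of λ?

17

Total count: 16 + 14 + 18 + 8 + 4 + 27 + 5 = 92.
Total exposure: 4 + 2 + 2 + 1 + 1 + 4 + 1 = 15 weeks.
Gamma(α, β) with Poisson data over total exposure Σt gives posterior Gamma(α+Σx, β+Σt) = Gamma(101, 17).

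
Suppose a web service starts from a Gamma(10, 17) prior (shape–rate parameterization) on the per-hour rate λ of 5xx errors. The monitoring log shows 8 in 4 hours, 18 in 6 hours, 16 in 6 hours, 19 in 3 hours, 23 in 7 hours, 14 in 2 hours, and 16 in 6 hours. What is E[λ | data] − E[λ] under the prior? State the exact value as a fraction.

94/51

Total count: 8 + 18 + 16 + 19 + 23 + 14 + 16 = 114.
Total exposure: 4 + 6 + 6 + 3 + 7 + 2 + 6 = 34 hours.
Gamma(α, β) with Poisson data over total exposure Σt gives posterior Gamma(α+Σx, β+Σt) = Gamma(124, 51).
Posterior mean = 124/51 = 124/51; prior mean = 10/17 = 10/17. Difference = 124/51 − 10/17 = 94/51.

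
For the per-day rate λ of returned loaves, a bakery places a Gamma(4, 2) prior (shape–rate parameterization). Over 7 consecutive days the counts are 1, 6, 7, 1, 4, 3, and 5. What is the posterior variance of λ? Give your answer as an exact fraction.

Total count: 1 + 6 + 7 + 1 + 4 + 3 + 5 = 27.
Total exposure: 7 days.
By Gamma–Poisson conjugacy, the posterior is Gamma(α + Σx, β + Σt) = Gamma(4 + 27, 2 + 7) = Gamma(31, 9).
Posterior variance = α'/β'² = 31/81.

31/81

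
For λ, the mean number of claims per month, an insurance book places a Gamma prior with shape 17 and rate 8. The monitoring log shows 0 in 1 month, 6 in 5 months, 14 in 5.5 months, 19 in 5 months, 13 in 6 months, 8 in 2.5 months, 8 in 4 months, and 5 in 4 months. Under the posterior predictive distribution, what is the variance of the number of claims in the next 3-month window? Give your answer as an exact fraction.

Total count: 0 + 6 + 14 + 19 + 13 + 8 + 8 + 5 = 73.
Total exposure: 1 + 5 + 5.5 + 5 + 6 + 2.5 + 4 + 4 = 33 months.
The Gamma prior is conjugate for the Poisson rate, so λ | data ~ Gamma(17+73, 8+33) = Gamma(90, 41).
The posterior predictive for a window of length T is Negative Binomial with variance T·α'·(β'+T)/β'² = 3·90·44/1681 = 11880/1681.

11880/1681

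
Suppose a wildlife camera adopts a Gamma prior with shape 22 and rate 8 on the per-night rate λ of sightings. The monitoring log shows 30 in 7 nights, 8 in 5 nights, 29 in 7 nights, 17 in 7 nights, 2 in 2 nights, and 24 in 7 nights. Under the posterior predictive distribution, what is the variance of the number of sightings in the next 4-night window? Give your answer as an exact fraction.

24816/1849

Total count: 30 + 8 + 29 + 17 + 2 + 24 = 110.
Total exposure: 7 + 5 + 7 + 7 + 2 + 7 = 35 nights.
By Gamma–Poisson conjugacy, the posterior is Gamma(α + Σx, β + Σt) = Gamma(22 + 110, 8 + 35) = Gamma(132, 43).
The posterior predictive for a window of length T is Negative Binomial with variance T·α'·(β'+T)/β'² = 4·132·47/1849 = 24816/1849.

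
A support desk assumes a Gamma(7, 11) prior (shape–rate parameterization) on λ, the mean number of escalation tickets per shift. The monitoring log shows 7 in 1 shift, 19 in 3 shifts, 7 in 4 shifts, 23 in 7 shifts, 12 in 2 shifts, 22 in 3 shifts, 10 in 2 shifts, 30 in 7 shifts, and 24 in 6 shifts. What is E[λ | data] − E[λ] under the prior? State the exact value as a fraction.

Total count: 7 + 19 + 7 + 23 + 12 + 22 + 10 + 30 + 24 = 154.
Total exposure: 1 + 3 + 4 + 7 + 2 + 3 + 2 + 7 + 6 = 35 shifts.
The Gamma prior is conjugate for the Poisson rate, so λ | data ~ Gamma(7+154, 11+35) = Gamma(161, 46).
Posterior mean = 161/46 = 7/2; prior mean = 7/11 = 7/11. Difference = 7/2 − 7/11 = 63/22.

63/22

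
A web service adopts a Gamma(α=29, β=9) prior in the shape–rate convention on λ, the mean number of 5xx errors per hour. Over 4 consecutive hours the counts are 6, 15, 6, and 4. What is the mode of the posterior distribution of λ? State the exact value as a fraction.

59/13

Total count: 6 + 15 + 6 + 4 = 31.
Total exposure: 4 hours.
The Gamma prior is conjugate for the Poisson rate, so λ | data ~ Gamma(29+31, 9+4) = Gamma(60, 13).
Posterior mode = (α'−1)/β' = 59/13.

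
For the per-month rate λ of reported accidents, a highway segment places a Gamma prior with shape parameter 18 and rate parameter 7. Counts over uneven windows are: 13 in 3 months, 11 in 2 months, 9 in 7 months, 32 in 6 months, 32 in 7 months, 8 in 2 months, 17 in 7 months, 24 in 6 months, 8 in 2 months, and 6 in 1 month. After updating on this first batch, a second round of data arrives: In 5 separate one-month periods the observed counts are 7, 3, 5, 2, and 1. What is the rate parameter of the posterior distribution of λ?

Total count: 13 + 11 + 9 + 32 + 32 + 8 + 17 + 24 + 8 + 6 = 160.
Total exposure: 3 + 2 + 7 + 6 + 7 + 2 + 7 + 6 + 2 + 1 = 43 months.
After the first batch: Gamma(18 + 160, 7 + 43) = Gamma(178, 50).
Total count: 7 + 3 + 5 + 2 + 1 = 18.
Total exposure: 5 months.
After the second batch: Gamma(178 + 18, 50 + 5) = Gamma(196, 55).

55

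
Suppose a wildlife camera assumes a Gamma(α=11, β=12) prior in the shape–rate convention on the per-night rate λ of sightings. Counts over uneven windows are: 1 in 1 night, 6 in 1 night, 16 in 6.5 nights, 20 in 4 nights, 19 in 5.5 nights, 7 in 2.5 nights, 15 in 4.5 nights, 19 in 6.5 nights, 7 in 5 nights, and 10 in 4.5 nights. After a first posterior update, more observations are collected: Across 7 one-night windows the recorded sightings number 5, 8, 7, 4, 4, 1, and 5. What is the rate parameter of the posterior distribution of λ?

Total count: 1 + 6 + 16 + 20 + 19 + 7 + 15 + 19 + 7 + 10 = 120.
Total exposure: 1 + 1 + 6.5 + 4 + 5.5 + 2.5 + 4.5 + 6.5 + 5 + 4.5 = 41 nights.
After the first batch: Gamma(11 + 120, 12 + 41) = Gamma(131, 53).
Total count: 5 + 8 + 7 + 4 + 4 + 1 + 5 = 34.
Total exposure: 7 nights.
After the second batch: Gamma(131 + 34, 53 + 7) = Gamma(165, 60).

60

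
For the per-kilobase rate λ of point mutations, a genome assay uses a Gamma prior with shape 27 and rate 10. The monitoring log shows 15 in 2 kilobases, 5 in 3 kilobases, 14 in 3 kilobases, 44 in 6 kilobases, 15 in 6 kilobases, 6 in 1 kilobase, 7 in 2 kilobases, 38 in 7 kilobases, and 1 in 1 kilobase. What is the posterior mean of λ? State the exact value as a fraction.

Total count: 15 + 5 + 14 + 44 + 15 + 6 + 7 + 38 + 1 = 145.
Total exposure: 2 + 3 + 3 + 6 + 6 + 1 + 2 + 7 + 1 = 31 kilobases.
Conjugate update: add total count to the shape and total exposure to the rate, giving Gamma(172, 41).
Posterior mean = α'/β' = 172/41.

172/41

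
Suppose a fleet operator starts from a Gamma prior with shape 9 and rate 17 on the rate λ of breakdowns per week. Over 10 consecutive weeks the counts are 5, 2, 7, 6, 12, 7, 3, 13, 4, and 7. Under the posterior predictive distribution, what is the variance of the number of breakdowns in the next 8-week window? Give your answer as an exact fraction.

Total count: 5 + 2 + 7 + 6 + 12 + 7 + 3 + 13 + 4 + 7 = 66.
Total exposure: 10 weeks.
Posterior: α' = 9 + 66 = 75, β' = 17 + 10 = 27.
The posterior predictive for a window of length T is Negative Binomial with variance T·α'·(β'+T)/β'² = 8·75·35/729 = 7000/243.

7000/243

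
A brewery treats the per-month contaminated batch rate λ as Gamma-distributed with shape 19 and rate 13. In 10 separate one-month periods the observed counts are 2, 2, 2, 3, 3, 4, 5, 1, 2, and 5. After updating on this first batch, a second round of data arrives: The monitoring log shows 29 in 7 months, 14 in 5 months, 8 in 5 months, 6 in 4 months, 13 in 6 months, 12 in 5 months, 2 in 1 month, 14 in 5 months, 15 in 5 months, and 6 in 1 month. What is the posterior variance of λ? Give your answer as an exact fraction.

Total count: 2 + 2 + 2 + 3 + 3 + 4 + 5 + 1 + 2 + 5 = 29.
Total exposure: 10 months.
After the first batch: Gamma(19 + 29, 13 + 10) = Gamma(48, 23).
Total count: 29 + 14 + 8 + 6 + 13 + 12 + 2 + 14 + 15 + 6 = 119.
Total exposure: 7 + 5 + 5 + 4 + 6 + 5 + 1 + 5 + 5 + 1 = 44 months.
After the second batch: Gamma(48 + 119, 23 + 44) = Gamma(167, 67).
Posterior variance = α'/β'² = 167/4489.

167/4489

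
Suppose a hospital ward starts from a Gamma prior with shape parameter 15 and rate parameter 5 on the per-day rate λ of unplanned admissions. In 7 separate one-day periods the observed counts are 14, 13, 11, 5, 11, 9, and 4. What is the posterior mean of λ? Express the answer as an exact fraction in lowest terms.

41/6

Total count: 14 + 13 + 11 + 5 + 11 + 9 + 4 = 67.
Total exposure: 7 days.
Conjugate update: add total count to the shape and total exposure to the rate, giving Gamma(82, 12).
Posterior mean = α'/β' = 82/12 = 41/6.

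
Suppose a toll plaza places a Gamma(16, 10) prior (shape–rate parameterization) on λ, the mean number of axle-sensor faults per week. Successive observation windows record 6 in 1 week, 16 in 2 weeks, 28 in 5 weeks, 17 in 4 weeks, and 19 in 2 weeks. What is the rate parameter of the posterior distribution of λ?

Total count: 6 + 16 + 28 + 17 + 19 = 86.
Total exposure: 1 + 2 + 5 + 4 + 2 = 14 weeks.
Gamma(α, β) with Poisson data over total exposure Σt gives posterior Gamma(α+Σx, β+Σt) = Gamma(102, 24).

24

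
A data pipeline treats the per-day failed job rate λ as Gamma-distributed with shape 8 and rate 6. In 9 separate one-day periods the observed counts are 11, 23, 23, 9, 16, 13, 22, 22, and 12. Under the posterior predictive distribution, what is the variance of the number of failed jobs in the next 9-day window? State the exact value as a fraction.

Total count: 11 + 23 + 23 + 9 + 16 + 13 + 22 + 22 + 12 = 151.
Total exposure: 9 days.
Posterior: α' = 8 + 151 = 159, β' = 6 + 9 = 15.
The posterior predictive for a window of length T is Negative Binomial with variance T·α'·(β'+T)/β'² = 9·159·24/225 = 3816/25.

3816/25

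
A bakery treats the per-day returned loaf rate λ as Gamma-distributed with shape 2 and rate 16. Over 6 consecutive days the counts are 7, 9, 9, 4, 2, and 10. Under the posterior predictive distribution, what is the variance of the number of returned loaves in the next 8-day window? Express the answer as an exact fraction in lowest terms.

2580/121

Total count: 7 + 9 + 9 + 4 + 2 + 10 = 41.
Total exposure: 6 days.
Gamma(α, β) with Poisson data over total exposure Σt gives posterior Gamma(α+Σx, β+Σt) = Gamma(43, 22).
The posterior predictive for a window of length T is Negative Binomial with variance T·α'·(β'+T)/β'² = 8·43·30/484 = 2580/121.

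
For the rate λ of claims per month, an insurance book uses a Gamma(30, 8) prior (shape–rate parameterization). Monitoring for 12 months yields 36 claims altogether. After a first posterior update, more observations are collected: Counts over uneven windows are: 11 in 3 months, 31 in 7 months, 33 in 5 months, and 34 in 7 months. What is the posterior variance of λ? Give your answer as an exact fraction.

Total count 36 over total exposure 12 months.
After the first batch: Gamma(30 + 36, 8 + 12) = Gamma(66, 20).
Total count: 11 + 31 + 33 + 34 = 109.
Total exposure: 3 + 7 + 5 + 7 = 22 months.
After the second batch: Gamma(66 + 109, 20 + 22) = Gamma(175, 42).
Posterior variance = α'/β'² = 175/1764 = 25/252.

25/252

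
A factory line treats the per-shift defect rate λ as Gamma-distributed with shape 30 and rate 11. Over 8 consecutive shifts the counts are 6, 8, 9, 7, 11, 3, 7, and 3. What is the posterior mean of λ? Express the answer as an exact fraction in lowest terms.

84/19

Total count: 6 + 8 + 9 + 7 + 11 + 3 + 7 + 3 = 54.
Total exposure: 8 shifts.
Posterior: α' = 30 + 54 = 84, β' = 11 + 8 = 19.
Posterior mean = α'/β' = 84/19.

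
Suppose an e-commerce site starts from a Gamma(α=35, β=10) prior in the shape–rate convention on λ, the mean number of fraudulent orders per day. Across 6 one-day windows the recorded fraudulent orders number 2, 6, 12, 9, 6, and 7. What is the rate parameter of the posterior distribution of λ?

Total count: 2 + 6 + 12 + 9 + 6 + 7 = 42.
Total exposure: 6 days.
Conjugate update: add total count to the shape and total exposure to the rate, giving Gamma(77, 16).

16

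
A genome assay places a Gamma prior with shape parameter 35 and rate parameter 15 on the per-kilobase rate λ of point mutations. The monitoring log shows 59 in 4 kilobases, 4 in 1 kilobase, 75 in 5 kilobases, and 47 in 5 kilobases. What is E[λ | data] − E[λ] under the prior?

Total count: 59 + 4 + 75 + 47 = 185.
Total exposure: 4 + 1 + 5 + 5 = 15 kilobases.
Posterior: α' = 35 + 185 = 220, β' = 15 + 15 = 30.
Posterior mean = 220/30 = 22/3; prior mean = 35/15 = 7/3. Difference = 22/3 − 7/3 = 5.

5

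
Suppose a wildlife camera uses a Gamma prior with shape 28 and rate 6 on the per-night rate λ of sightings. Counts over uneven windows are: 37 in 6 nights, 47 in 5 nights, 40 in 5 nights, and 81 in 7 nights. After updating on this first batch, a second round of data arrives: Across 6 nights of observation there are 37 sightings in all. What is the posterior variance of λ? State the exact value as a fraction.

54/245

Total count: 37 + 47 + 40 + 81 = 205.
Total exposure: 6 + 5 + 5 + 7 = 23 nights.
After the first batch: Gamma(28 + 205, 6 + 23) = Gamma(233, 29).
Total count 37 over total exposure 6 nights.
After the second batch: Gamma(233 + 37, 29 + 6) = Gamma(270, 35).
Posterior variance = α'/β'² = 270/1225 = 54/245.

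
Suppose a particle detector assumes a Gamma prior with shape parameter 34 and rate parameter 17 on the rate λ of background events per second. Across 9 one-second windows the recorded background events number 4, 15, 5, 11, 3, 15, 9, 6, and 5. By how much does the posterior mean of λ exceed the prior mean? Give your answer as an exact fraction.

Total count: 4 + 15 + 5 + 11 + 3 + 15 + 9 + 6 + 5 = 73.
Total exposure: 9 seconds.
Gamma(α, β) with Poisson data over total exposure Σt gives posterior Gamma(α+Σx, β+Σt) = Gamma(107, 26).
Posterior mean = 107/26 = 107/26; prior mean = 34/17 = 2. Difference = 107/26 − 2 = 55/26.

55/26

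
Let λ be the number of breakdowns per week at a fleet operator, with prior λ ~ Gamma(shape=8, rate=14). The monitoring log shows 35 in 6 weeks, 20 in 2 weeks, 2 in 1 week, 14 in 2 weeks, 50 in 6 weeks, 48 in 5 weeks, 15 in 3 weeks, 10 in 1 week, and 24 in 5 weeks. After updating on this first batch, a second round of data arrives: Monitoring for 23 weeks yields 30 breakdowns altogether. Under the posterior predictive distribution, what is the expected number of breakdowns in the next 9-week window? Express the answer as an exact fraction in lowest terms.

576/17

Total count: 35 + 20 + 2 + 14 + 50 + 48 + 15 + 10 + 24 = 218.
Total exposure: 6 + 2 + 1 + 2 + 6 + 5 + 3 + 1 + 5 = 31 weeks.
After the first batch: Gamma(8 + 218, 14 + 31) = Gamma(226, 45).
Total count 30 over total exposure 23 weeks.
After the second batch: Gamma(226 + 30, 45 + 23) = Gamma(256, 68).
Predictive mean over a 9-week window = T·E[λ|data] = 9·256/68 = 576/17.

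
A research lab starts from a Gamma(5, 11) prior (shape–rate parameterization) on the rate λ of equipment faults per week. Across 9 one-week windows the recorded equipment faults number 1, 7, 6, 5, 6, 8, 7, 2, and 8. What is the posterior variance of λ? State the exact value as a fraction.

11/80

Total count: 1 + 7 + 6 + 5 + 6 + 8 + 7 + 2 + 8 = 50.
Total exposure: 9 weeks.
The Gamma prior is conjugate for the Poisson rate, so λ | data ~ Gamma(5+50, 11+9) = Gamma(55, 20).
Posterior variance = α'/β'² = 55/400 = 11/80.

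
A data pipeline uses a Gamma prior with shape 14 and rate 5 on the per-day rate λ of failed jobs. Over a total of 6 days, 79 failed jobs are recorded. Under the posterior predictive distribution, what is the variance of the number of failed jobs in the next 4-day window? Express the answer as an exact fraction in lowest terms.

Total count 79 over total exposure 6 days.
Gamma(α, β) with Poisson data over total exposure Σt gives posterior Gamma(α+Σx, β+Σt) = Gamma(93, 11).
The posterior predictive for a window of length T is Negative Binomial with variance T·α'·(β'+T)/β'² = 4·93·15/121 = 5580/121.

5580/121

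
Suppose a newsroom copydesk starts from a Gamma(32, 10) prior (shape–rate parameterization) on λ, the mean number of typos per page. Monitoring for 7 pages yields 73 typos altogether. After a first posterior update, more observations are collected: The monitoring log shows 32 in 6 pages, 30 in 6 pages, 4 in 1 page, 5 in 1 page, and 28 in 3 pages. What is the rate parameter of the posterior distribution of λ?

Total count 73 over total exposure 7 pages.
After the first batch: Gamma(32 + 73, 10 + 7) = Gamma(105, 17).
Total count: 32 + 30 + 4 + 5 + 28 = 99.
Total exposure: 6 + 6 + 1 + 1 + 3 = 17 pages.
After the second batch: Gamma(105 + 99, 17 + 17) = Gamma(204, 34).

34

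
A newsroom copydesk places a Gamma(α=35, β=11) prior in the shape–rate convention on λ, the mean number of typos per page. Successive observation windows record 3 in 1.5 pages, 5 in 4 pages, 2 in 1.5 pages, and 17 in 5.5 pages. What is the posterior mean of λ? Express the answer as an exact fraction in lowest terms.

Total count: 3 + 5 + 2 + 17 = 27.
Total exposure: 1.5 + 4 + 1.5 + 5.5 = 12.5 pages.
By Gamma–Poisson conjugacy, the posterior is Gamma(α + Σx, β + Σt) = Gamma(35 + 27, 11 + 12.5) = Gamma(62, 47/2).
Posterior mean = α'/β' = 62/(47/2) = 124/47.

124/47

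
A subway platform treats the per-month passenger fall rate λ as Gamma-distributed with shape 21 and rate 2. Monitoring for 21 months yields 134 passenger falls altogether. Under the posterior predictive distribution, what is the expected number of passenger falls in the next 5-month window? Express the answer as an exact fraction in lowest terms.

775/23

Total count 134 over total exposure 21 months.
By Gamma–Poisson conjugacy, the posterior is Gamma(α + Σx, β + Σt) = Gamma(21 + 134, 2 + 21) = Gamma(155, 23).
Predictive mean over a 5-month window = T·E[λ|data] = 5·155/23 = 775/23.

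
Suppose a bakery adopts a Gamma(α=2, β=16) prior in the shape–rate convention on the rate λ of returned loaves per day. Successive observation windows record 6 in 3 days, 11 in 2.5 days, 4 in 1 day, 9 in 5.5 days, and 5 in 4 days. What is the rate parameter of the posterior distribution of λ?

32

Total count: 6 + 11 + 4 + 9 + 5 = 35.
Total exposure: 3 + 2.5 + 1 + 5.5 + 4 = 16 days.
Gamma(α, β) with Poisson data over total exposure Σt gives posterior Gamma(α+Σx, β+Σt) = Gamma(37, 32).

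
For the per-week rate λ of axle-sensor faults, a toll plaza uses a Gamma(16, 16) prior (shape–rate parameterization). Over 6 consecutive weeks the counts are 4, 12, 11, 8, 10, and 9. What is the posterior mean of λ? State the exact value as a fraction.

Total count: 4 + 12 + 11 + 8 + 10 + 9 = 54.
Total exposure: 6 weeks.
The Gamma prior is conjugate for the Poisson rate, so λ | data ~ Gamma(16+54, 16+6) = Gamma(70, 22).
Posterior mean = α'/β' = 70/22 = 35/11.

35/11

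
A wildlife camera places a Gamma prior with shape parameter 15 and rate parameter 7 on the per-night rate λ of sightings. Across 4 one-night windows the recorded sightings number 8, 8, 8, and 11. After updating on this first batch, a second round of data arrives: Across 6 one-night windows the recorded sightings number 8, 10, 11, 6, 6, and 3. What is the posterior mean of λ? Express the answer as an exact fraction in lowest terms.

94/17

Total count: 8 + 8 + 8 + 11 = 35.
Total exposure: 4 nights.
After the first batch: Gamma(15 + 35, 7 + 4) = Gamma(50, 11).
Total count: 8 + 10 + 11 + 6 + 6 + 3 = 44.
Total exposure: 6 nights.
After the second batch: Gamma(50 + 44, 11 + 6) = Gamma(94, 17).
Posterior mean = α'/β' = 94/17.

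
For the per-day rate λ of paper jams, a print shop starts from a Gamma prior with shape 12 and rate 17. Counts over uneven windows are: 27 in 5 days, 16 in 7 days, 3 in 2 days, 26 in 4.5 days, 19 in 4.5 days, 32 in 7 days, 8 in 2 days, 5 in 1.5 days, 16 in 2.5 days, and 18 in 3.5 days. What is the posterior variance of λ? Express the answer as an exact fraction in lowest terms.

728/12769

Total count: 27 + 16 + 3 + 26 + 19 + 32 + 8 + 5 + 16 + 18 = 170.
Total exposure: 5 + 7 + 2 + 4.5 + 4.5 + 7 + 2 + 1.5 + 2.5 + 3.5 = 39.5 days.
Gamma(α, β) with Poisson data over total exposure Σt gives posterior Gamma(α+Σx, β+Σt) = Gamma(182, 113/2).
Posterior variance = α'/β'² = 182/(12769/4) = 728/12769.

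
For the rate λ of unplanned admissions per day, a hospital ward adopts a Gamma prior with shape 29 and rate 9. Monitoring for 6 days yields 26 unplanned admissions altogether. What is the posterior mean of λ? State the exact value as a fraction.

Total count 26 over total exposure 6 days.
Posterior: α' = 29 + 26 = 55, β' = 9 + 6 = 15.
Posterior mean = α'/β' = 55/15 = 11/3.

11/3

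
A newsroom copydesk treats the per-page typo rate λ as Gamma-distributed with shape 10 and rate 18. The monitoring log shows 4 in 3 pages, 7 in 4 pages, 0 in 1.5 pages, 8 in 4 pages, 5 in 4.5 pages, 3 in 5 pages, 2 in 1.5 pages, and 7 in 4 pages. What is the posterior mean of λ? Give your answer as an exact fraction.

Total count: 4 + 7 + 0 + 8 + 5 + 3 + 2 + 7 = 36.
Total exposure: 3 + 4 + 1.5 + 4 + 4.5 + 5 + 1.5 + 4 = 27.5 pages.
The Gamma prior is conjugate for the Poisson rate, so λ | data ~ Gamma(10+36, 18+27.5) = Gamma(46, 91/2).
Posterior mean = α'/β' = 46/(91/2) = 92/91.

92/91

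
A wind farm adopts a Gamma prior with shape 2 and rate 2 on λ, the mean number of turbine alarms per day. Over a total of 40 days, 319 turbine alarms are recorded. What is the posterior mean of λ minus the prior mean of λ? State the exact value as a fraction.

Total count 319 over total exposure 40 days.
By Gamma–Poisson conjugacy, the posterior is Gamma(α + Σx, β + Σt) = Gamma(2 + 319, 2 + 40) = Gamma(321, 42).
Posterior mean = 321/42 = 107/14; prior mean = 2/2 = 1. Difference = 107/14 − 1 = 93/14.

93/14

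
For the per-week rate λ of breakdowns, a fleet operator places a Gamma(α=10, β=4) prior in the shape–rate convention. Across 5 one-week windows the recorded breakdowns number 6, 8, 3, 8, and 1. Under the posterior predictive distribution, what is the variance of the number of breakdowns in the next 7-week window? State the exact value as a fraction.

448/9

Total count: 6 + 8 + 3 + 8 + 1 = 26.
Total exposure: 5 weeks.
By Gamma–Poisson conjugacy, the posterior is Gamma(α + Σx, β + Σt) = Gamma(10 + 26, 4 + 5) = Gamma(36, 9).
The posterior predictive for a window of length T is Negative Binomial with variance T·α'·(β'+T)/β'² = 7·36·16/81 = 448/9.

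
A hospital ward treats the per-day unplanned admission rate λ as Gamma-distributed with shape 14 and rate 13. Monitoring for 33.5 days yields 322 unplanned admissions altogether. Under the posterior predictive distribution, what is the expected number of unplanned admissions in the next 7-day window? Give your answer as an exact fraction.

1568/31

Total count 322 over total exposure 33.5 days.
Posterior: α' = 14 + 322 = 336, β' = 13 + 33.5 = 93/2.
Predictive mean over a 7-day window = T·E[λ|data] = 7·336/(93/2) = 1568/31.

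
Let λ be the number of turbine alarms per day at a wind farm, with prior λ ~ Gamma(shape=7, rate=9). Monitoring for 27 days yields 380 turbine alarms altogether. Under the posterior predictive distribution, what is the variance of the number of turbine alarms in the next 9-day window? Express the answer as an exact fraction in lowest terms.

1935/16

Total count 380 over total exposure 27 days.
By Gamma–Poisson conjugacy, the posterior is Gamma(α + Σx, β + Σt) = Gamma(7 + 380, 9 + 27) = Gamma(387, 36).
The posterior predictive for a window of length T is Negative Binomial with variance T·α'·(β'+T)/β'² = 9·387·45/1296 = 1935/16.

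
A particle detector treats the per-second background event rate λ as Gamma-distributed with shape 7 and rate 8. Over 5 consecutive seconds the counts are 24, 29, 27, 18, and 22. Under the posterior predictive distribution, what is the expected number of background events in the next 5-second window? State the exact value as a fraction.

Total count: 24 + 29 + 27 + 18 + 22 = 120.
Total exposure: 5 seconds.
Gamma(α, β) with Poisson data over total exposure Σt gives posterior Gamma(α+Σx, β+Σt) = Gamma(127, 13).
Predictive mean over a 5-second window = T·E[λ|data] = 5·127/13 = 635/13.

635/13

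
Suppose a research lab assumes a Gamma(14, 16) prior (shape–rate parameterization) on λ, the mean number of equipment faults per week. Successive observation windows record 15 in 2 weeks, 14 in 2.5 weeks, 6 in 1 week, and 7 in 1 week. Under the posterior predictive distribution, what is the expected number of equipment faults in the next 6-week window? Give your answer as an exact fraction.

Total count: 15 + 14 + 6 + 7 = 42.
Total exposure: 2 + 2.5 + 1 + 1 = 6.5 weeks.
Posterior: α' = 14 + 42 = 56, β' = 16 + 6.5 = 45/2.
Predictive mean over a 6-week window = T·E[λ|data] = 6·56/(45/2) = 224/15.

224/15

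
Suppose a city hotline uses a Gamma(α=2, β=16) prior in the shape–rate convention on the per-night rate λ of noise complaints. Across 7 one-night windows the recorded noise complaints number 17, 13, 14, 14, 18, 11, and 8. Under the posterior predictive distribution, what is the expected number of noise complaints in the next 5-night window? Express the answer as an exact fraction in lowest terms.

Total count: 17 + 13 + 14 + 14 + 18 + 11 + 8 = 95.
Total exposure: 7 nights.
Gamma(α, β) with Poisson data over total exposure Σt gives posterior Gamma(α+Σx, β+Σt) = Gamma(97, 23).
Predictive mean over a 5-night window = T·E[λ|data] = 5·97/23 = 485/23.

485/23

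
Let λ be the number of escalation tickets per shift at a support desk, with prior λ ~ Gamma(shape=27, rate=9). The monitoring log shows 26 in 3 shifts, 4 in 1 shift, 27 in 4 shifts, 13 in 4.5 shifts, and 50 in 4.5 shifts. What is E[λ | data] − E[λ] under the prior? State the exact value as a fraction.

Total count: 26 + 4 + 27 + 13 + 50 = 120.
Total exposure: 3 + 1 + 4 + 4.5 + 4.5 = 17 shifts.
By Gamma–Poisson conjugacy, the posterior is Gamma(α + Σx, β + Σt) = Gamma(27 + 120, 9 + 17) = Gamma(147, 26).
Posterior mean = 147/26 = 147/26; prior mean = 27/9 = 3. Difference = 147/26 − 3 = 69/26.

69/26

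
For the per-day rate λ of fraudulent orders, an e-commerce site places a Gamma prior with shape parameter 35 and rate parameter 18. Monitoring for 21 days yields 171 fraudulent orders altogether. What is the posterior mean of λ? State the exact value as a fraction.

Total count 171 over total exposure 21 days.
Conjugate update: add total count to the shape and total exposure to the rate, giving Gamma(206, 39).
Posterior mean = α'/β' = 206/39.

206/39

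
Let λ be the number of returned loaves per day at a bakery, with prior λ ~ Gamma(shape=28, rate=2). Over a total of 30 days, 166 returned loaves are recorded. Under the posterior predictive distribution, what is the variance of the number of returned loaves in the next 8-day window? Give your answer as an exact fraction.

485/8

Total count 166 over total exposure 30 days.
Posterior: α' = 28 + 166 = 194, β' = 2 + 30 = 32.
The posterior predictive for a window of length T is Negative Binomial with variance T·α'·(β'+T)/β'² = 8·194·40/1024 = 485/8.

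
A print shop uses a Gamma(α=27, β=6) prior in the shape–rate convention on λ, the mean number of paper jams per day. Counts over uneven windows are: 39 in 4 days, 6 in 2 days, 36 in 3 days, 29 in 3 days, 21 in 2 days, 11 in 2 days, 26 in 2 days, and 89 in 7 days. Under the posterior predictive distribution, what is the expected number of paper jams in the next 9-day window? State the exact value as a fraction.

2556/31

Total count: 39 + 6 + 36 + 29 + 21 + 11 + 26 + 89 = 257.
Total exposure: 4 + 2 + 3 + 3 + 2 + 2 + 2 + 7 = 25 days.
Posterior: α' = 27 + 257 = 284, β' = 6 + 25 = 31.
Predictive mean over a 9-day window = T·E[λ|data] = 9·284/31 = 2556/31.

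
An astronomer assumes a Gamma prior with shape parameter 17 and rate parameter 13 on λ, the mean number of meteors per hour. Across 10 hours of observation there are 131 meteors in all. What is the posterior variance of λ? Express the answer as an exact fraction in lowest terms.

Total count 131 over total exposure 10 hours.
By Gamma–Poisson conjugacy, the posterior is Gamma(α + Σx, β + Σt) = Gamma(17 + 131, 13 + 10) = Gamma(148, 23).
Posterior variance = α'/β'² = 148/529.

148/529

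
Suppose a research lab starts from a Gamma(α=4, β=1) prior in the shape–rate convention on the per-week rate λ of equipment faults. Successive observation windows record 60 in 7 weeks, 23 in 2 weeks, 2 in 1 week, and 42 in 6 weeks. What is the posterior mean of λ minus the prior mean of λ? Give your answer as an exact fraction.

Total count: 60 + 23 + 2 + 42 = 127.
Total exposure: 7 + 2 + 1 + 6 = 16 weeks.
Gamma(α, β) with Poisson data over total exposure Σt gives posterior Gamma(α+Σx, β+Σt) = Gamma(131, 17).
Posterior mean = 131/17 = 131/17; prior mean = 4/1 = 4. Difference = 131/17 − 4 = 63/17.

63/17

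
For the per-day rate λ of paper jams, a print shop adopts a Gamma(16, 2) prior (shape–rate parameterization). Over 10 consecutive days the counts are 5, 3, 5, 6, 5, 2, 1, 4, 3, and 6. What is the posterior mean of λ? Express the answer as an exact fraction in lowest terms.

14/3

Total count: 5 + 3 + 5 + 6 + 5 + 2 + 1 + 4 + 3 + 6 = 40.
Total exposure: 10 days.
The Gamma prior is conjugate for the Poisson rate, so λ | data ~ Gamma(16+40, 2+10) = Gamma(56, 12).
Posterior mean = α'/β' = 56/12 = 14/3.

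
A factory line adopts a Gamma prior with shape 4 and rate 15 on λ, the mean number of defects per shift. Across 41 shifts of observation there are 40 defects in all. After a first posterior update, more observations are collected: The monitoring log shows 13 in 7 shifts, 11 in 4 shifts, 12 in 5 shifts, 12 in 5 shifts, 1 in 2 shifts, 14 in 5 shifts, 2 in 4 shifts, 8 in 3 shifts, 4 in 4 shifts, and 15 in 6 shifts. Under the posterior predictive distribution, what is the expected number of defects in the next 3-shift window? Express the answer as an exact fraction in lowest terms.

408/101

Total count 40 over total exposure 41 shifts.
After the first batch: Gamma(4 + 40, 15 + 41) = Gamma(44, 56).
Total count: 13 + 11 + 12 + 12 + 1 + 14 + 2 + 8 + 4 + 15 = 92.
Total exposure: 7 + 4 + 5 + 5 + 2 + 5 + 4 + 3 + 4 + 6 = 45 shifts.
After the second batch: Gamma(44 + 92, 56 + 45) = Gamma(136, 101).
Predictive mean over a 3-shift window = T·E[λ|data] = 3·136/101 = 408/101.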